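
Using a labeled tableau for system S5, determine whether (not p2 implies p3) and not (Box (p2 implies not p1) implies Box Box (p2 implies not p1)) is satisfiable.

Unsatisfiable (every branch closes)

1. (not p2 implies p3) and not (Box (p2 implies not p1) implies Box Box (p2 implies not p1)), w0
2. not p2 implies p3, w0
3. not (Box (p2 implies not p1) implies Box Box (p2 implies not p1)), w0
4. Box (p2 implies not p1), w0
5. not Box Box (p2 implies not p1), w0
6. p2 implies not p1, w0
7. p3, w0
8. not p1, w0
9. not Box (p2 implies not p1), w1
10. p2 implies not p1, w1
11. not p1, w1
12. not (p2 implies not p1), w2
13. p2, w2
14. p1, w2
15. p2 implies not p1, w2
16. not p1, w2
Accessibility: w0Rw0, w0Rw1, w0Rw2, w1Rw0, w1Rw1, w1Rw2, w2Rw0, w2Rw1, w2Rw2
Branch closes: p1 and not p1 both at w2.
All branches of the tableau close; one closing branch shown above.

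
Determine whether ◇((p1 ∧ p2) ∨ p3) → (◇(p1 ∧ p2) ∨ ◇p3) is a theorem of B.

Tableau for the negation ¬(◇((p1 ∧ p2) ∨ p3) → (◇(p1 ∧ p2) ∨ ◇p3)):
1. ¬(◇((p1 ∧ p2) ∨ p3) → (◇(p1 ∧ p2) ∨ ◇p3)), w0
2. ◇((p1 ∧ p2) ∨ p3), w0   [¬→-rule on 1]
3. ¬(◇(p1 ∧ p2) ∨ ◇p3), w0   [¬→-rule on 1]
4. ¬◇(p1 ∧ p2), w0   [¬∨-rule on 3]
5. ¬◇p3, w0   [¬∨-rule on 3]
6. ¬(p1 ∧ p2), w0   [¬◇-rule on 4 via w0Rw0]
7. ¬p3, w0   [¬◇-rule on 5 via w0Rw0]
8. ¬p2, w0   [¬∧-rule on 6 (branches; this branch)]
9. (p1 ∧ p2) ∨ p3, w1   [◇-rule on 2: fresh world w1, w0Rw1]
10. ¬(p1 ∧ p2), w1   [¬◇-rule on 4 via w0Rw1]
11. ¬p3, w1   [¬◇-rule on 5 via w0Rw1]
12. p1 ∧ p2, w1   [∨-rule on 9 (branches; this branch)]
13. p1, w1   [∧-rule on 12]
14. p2, w1   [∧-rule on 12]
15. ¬p2, w1   [¬∧-rule on 10 (branches; this branch)]
Accessibility: w0Rw0, w0Rw1, w1Rw0, w1Rw1
Branch closes: p2 and ¬p2 both at w1.
Every branch of the negation's tableau closes; the branch above is one of them.

Yes, valid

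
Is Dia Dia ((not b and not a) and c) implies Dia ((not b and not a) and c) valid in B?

Tableau for the negation not (Dia Dia ((not b and not a) and c) implies Dia ((not b and not a) and c)):
1. not (Dia Dia ((not b and not a) and c) implies Dia ((not b and not a) and c)), 0
2. Dia Dia ((not b and not a) and c), 0   [neg-implies-rule on 1]
3. not Dia ((not b and not a) and c), 0   [neg-implies-rule on 1]
4. not ((not b and not a) and c), 0   [neg-Dia-rule on 3 via 0R0]
5. not c, 0   [neg-and-rule on 4 (branches; this branch)]
6. Dia ((not b and not a) and c), 1   [Dia-rule on 2: fresh world 1, 0R1]
7. not ((not b and not a) and c), 1   [neg-Dia-rule on 3 via 0R1]
8. not c, 1   [neg-and-rule on 7 (branches; this branch)]
9. (not b and not a) and c, 2   [Dia-rule on 6: fresh world 2, 1R2]
10. not b and not a, 2   [and-rule on 9]
11. c, 2   [and-rule on 9]
12. not b, 2   [and-rule on 10]
13. not a, 2   [and-rule on 10]
Accessibility: 0R0, 0R1, 1R0, 1R1, 1R2, 2R1, 2R2
The negation has an open branch (countermodel exists).

Invalid (countermodel exists)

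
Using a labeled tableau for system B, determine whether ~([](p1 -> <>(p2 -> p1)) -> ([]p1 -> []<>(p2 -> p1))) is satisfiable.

Unsatisfiable

1. ~([](p1 -> <>(p2 -> p1)) -> ([]p1 -> []<>(p2 -> p1))), u
2. [](p1 -> <>(p2 -> p1)), u   [~->-rule on 1]
3. ~([]p1 -> []<>(p2 -> p1)), u   [~->-rule on 1]
4. []p1, u   [~->-rule on 3]
5. ~[]<>(p2 -> p1), u   [~->-rule on 3]
6. p1 -> <>(p2 -> p1), u   [[]-rule on 2 via uRu]
7. p1, u   [[]-rule on 4 via uRu]
8. <>(p2 -> p1), u   [->-rule on 6 (branches; this branch)]
9. ~<>(p2 -> p1), v   [~[]-rule on 5: fresh world v, uRv]
10. p1 -> <>(p2 -> p1), v   [[]-rule on 2 via uRv]
11. p1, v   [[]-rule on 4 via uRv]
12. ~(p2 -> p1), u   [~<>-rule on 9 via vRu]
13. p2, u   [~->-rule on 12]
14. ~p1, u   [~->-rule on 12]
Accessibility: uRu, uRv, vRu, vRv
Branch closes: p1 and ~p1 both at u.
(One branch shown.) All branches close.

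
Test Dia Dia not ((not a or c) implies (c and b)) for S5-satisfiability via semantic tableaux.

1. Dia Dia not ((not a or c) implies (c and b)), u
2. Dia not ((not a or c) implies (c and b)), v   [Dia-rule on 1: fresh world v, uRv]
3. not ((not a or c) implies (c and b)), w   [Dia-rule on 2: fresh world w, vRw]
4. not a or c, w   [neg-implies-rule on 3]
5. not (c and b), w   [neg-implies-rule on 3]
6. c, w   [or-rule on 4 (branches; this branch)]
7. not b, w   [neg-and-rule on 5 (branches; this branch)]
Accessibility: uRu, uRv, uRw, vRu, vRv, vRw, wRu, wRv, wRw

Satisfiable (open branch found)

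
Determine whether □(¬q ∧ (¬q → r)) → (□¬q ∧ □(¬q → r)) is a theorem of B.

Valid

Tableau for the negation ¬(□(¬q ∧ (¬q → r)) → (□¬q ∧ □(¬q → r))):
1. ¬(□(¬q ∧ (¬q → r)) → (□¬q ∧ □(¬q → r))), w0
2. □(¬q ∧ (¬q → r)), w0   [¬→-rule on 1]
3. ¬(□¬q ∧ □(¬q → r)), w0   [¬→-rule on 1]
4. ¬q ∧ (¬q → r), w0   [□-rule on 2 via w0Rw0]
5. ¬q, w0   [∧-rule on 4]
6. ¬q → r, w0   [∧-rule on 4]
7. ¬□(¬q → r), w0   [¬∧-rule on 3 (branches; this branch)]
8. r, w0   [→-rule on 6 (branches; this branch)]
9. ¬(¬q → r), w1   [¬□-rule on 7: fresh world w1, w0Rw1]
10. ¬q, w1   [¬→-rule on 9]
11. ¬r, w1   [¬→-rule on 9]
12. ¬q ∧ (¬q → r), w1   [□-rule on 2 via w0Rw1]
13. ¬q → r, w1   [∧-rule on 12]
14. r, w1   [→-rule on 13 (branches; this branch)]
Accessibility: w0Rw0, w0Rw1, w1Rw0, w1Rw1
Branch closes: r and ¬r both at w1.
Every branch of the negation's tableau closes; the branch above is one of them.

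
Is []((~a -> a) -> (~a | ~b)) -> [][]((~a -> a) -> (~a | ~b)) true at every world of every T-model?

Tableau for the negation ~([]((~a -> a) -> (~a | ~b)) -> [][]((~a -> a) -> (~a | ~b))):
1. ~([]((~a -> a) -> (~a | ~b)) -> [][]((~a -> a) -> (~a | ~b))), w0
2. []((~a -> a) -> (~a | ~b)), w0
3. ~[][]((~a -> a) -> (~a | ~b)), w0
4. (~a -> a) -> (~a | ~b), w0
5. ~a | ~b, w0
6. ~b, w0
7. ~[]((~a -> a) -> (~a | ~b)), w1
8. (~a -> a) -> (~a | ~b), w1
9. ~a | ~b, w1
10. ~b, w1
11. ~((~a -> a) -> (~a | ~b)), w2
12. ~a -> a, w2
13. ~(~a | ~b), w2
14. a, w2
15. b, w2
Accessibility: w0Rw0, w0Rw1, w1Rw1, w1Rw2, w2Rw2
The negation has an open branch (countermodel exists).

No, not valid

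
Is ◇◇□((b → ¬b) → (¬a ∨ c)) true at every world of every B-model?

Invalid (countermodel exists)

Tableau for the negation ¬◇◇□((b → ¬b) → (¬a ∨ c)):
1. ¬◇◇□((b → ¬b) → (¬a ∨ c)), w0
2. ¬◇□((b → ¬b) → (¬a ∨ c)), w0
3. ¬□((b → ¬b) → (¬a ∨ c)), w0
4. ¬((b → ¬b) → (¬a ∨ c)), w1
5. b → ¬b, w1
6. ¬(¬a ∨ c), w1
7. a, w1
8. ¬c, w1
9. ¬◇□((b → ¬b) → (¬a ∨ c)), w1
10. ¬□((b → ¬b) → (¬a ∨ c)), w1
11. ¬b, w1
12. ¬((b → ¬b) → (¬a ∨ c)), w2
13. b → ¬b, w2
14. ¬(¬a ∨ c), w2
15. a, w2
16. ¬c, w2
17. ¬□((b → ¬b) → (¬a ∨ c)), w2
18. ¬b, w2
19. ¬((b → ¬b) → (¬a ∨ c)), w3
20. b → ¬b, w3
21. ¬(¬a ∨ c), w3
22. a, w3
23. ¬c, w3
24. ¬b, w3
Accessibility: w0Rw0, w0Rw1, w1Rw0, w1Rw1, w1Rw2, w2Rw1, w2Rw2, w2Rw3, w3Rw2, w3Rw3
The negation has an open branch (countermodel exists).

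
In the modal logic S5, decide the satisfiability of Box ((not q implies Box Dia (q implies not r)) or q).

1. Box ((not q implies Box Dia (q implies not r)) or q), u
2. (not q implies Box Dia (q implies not r)) or q, u
3. q, u
Accessibility: uRu

Satisfiable (open branch found)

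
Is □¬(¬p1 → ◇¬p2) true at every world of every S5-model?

No, not valid

Tableau for the negation ¬□¬(¬p1 → ◇¬p2):
1. ¬□¬(¬p1 → ◇¬p2), u
2. ¬p1 → ◇¬p2, v
3. ◇¬p2, v
4. ¬p2, w
Accessibility: uRu, uRv, uRw, vRu, vRv, vRw, wRu, wRv, wRw
The negation has an open branch (countermodel exists).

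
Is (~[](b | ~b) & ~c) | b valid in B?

Invalid (countermodel exists)

Tableau for the negation ~((~[](b | ~b) & ~c) | b):
1. ~((~[](b | ~b) & ~c) | b), u
2. ~(~[](b | ~b) & ~c), u
3. ~b, u
4. c, u
Accessibility: uRu
The negation has an open branch (countermodel exists).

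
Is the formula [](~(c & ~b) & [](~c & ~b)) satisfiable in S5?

Yes, satisfiable

1. [](~(c & ~b) & [](~c & ~b)), w0
2. ~(c & ~b) & [](~c & ~b), w0
3. ~(c & ~b), w0
4. [](~c & ~b), w0
5. ~c & ~b, w0
6. ~c, w0
7. ~b, w0
Accessibility: w0Rw0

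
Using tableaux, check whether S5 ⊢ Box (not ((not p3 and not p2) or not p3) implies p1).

Invalid (countermodel exists)

Tableau for the negation not Box (not ((not p3 and not p2) or not p3) implies p1):
1. not Box (not ((not p3 and not p2) or not p3) implies p1), u
2. not (not ((not p3 and not p2) or not p3) implies p1), v
3. not ((not p3 and not p2) or not p3), v
4. not p1, v
5. not (not p3 and not p2), v
6. p3, v
7. p2, v
Accessibility: uRu, uRv, vRu, vRv
The negation has an open branch (countermodel exists).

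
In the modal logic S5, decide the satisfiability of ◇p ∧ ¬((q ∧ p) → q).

No, unsatisfiable

1. ◇p ∧ ¬((q ∧ p) → q), 0
2. ◇p, 0
3. ¬((q ∧ p) → q), 0
4. q ∧ p, 0
5. ¬q, 0
6. q, 0
7. p, 0
Accessibility: 0R0
Branch closes: q and ¬q both at 0.
(One branch shown.) All branches close.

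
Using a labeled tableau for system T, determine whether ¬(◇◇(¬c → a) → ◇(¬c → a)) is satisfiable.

1. ¬(◇◇(¬c → a) → ◇(¬c → a)), 0
2. ◇◇(¬c → a), 0
3. ¬◇(¬c → a), 0
4. ¬(¬c → a), 0
5. ¬c, 0
6. ¬a, 0
7. ◇(¬c → a), 1
8. ¬(¬c → a), 1
9. ¬c, 1
10. ¬a, 1
11. ¬c → a, 2
12. a, 2
Accessibility: 0R0, 0R1, 1R1, 1R2, 2R2

Yes, satisfiable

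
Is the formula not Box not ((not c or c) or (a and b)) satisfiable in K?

1. not Box not ((not c or c) or (a and b)), 0
2. (not c or c) or (a and b), 1   [neg-Box-rule on 1: fresh world 1, 0R1]
3. a and b, 1   [or-rule on 2 (branches; this branch)]
4. a, 1   [and-rule on 3]
5. b, 1   [and-rule on 3]
Accessibility: 0R1

Yes, satisfiable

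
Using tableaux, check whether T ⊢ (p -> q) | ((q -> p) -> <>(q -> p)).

Tableau for the negation ~((p -> q) | ((q -> p) -> <>(q -> p))):
1. ~((p -> q) | ((q -> p) -> <>(q -> p))), 0
2. ~(p -> q), 0
3. ~((q -> p) -> <>(q -> p)), 0
4. p, 0
5. ~q, 0
6. q -> p, 0
7. ~<>(q -> p), 0
8. ~(q -> p), 0
9. q, 0
10. ~p, 0
Accessibility: 0R0
Branch closes: q and ~q both at 0.
All branches of the negation close; one closing branch shown above.

Yes, valid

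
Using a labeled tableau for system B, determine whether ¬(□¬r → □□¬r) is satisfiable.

Satisfiable (open branch found)

1. ¬(□¬r → □□¬r), w0
2. □¬r, w0   [¬→-rule on 1]
3. ¬□□¬r, w0   [¬→-rule on 1]
4. ¬r, w0   [□-rule on 2 via w0Rw0]
5. ¬□¬r, w1   [¬□-rule on 3: fresh world w1, w0Rw1]
6. ¬r, w1   [□-rule on 2 via w0Rw1]
7. r, w2   [¬□-rule on 5: fresh world w2, w1Rw2]
Accessibility: w0Rw0, w0Rw1, w1Rw0, w1Rw1, w1Rw2, w2Rw1, w2Rw2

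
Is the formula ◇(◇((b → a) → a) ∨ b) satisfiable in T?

1. ◇(◇((b → a) → a) ∨ b), w0
2. ◇((b → a) → a) ∨ b, w1
3. b, w1
Accessibility: w0Rw0, w0Rw1, w1Rw1

Yes, satisfiable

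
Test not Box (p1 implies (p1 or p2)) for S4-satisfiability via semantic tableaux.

Unsatisfiable (every branch closes)

1. not Box (p1 implies (p1 or p2)), 0
2. not (p1 implies (p1 or p2)), 1
3. p1, 1
4. not (p1 or p2), 1
5. not p1, 1
6. not p2, 1
Accessibility: 0R0, 0R1, 1R1
Branch closes: p1 and not p1 both at 1.
All branches of the tableau close; one closing branch shown above.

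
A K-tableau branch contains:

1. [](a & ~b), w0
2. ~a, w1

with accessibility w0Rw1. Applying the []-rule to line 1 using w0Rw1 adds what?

a & ~b, w1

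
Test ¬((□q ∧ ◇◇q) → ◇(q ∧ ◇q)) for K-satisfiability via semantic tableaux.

1. ¬((□q ∧ ◇◇q) → ◇(q ∧ ◇q)), u
2. □q ∧ ◇◇q, u
3. ¬◇(q ∧ ◇q), u
4. □q, u
5. ◇◇q, u
6. ◇q, v
7. ¬(q ∧ ◇q), v
8. q, v
9. ¬◇q, v
10. q, w
11. ¬q, w
Accessibility: uRv, vRw
Branch closes: q and ¬q both at w.
(One branch shown.) All branches close.

Unsatisfiable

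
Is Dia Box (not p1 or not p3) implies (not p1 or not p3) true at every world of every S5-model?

Valid

Tableau for the negation not (Dia Box (not p1 or not p3) implies (not p1 or not p3)):
1. not (Dia Box (not p1 or not p3) implies (not p1 or not p3)), 0
2. Dia Box (not p1 or not p3), 0
3. not (not p1 or not p3), 0
4. p1, 0
5. p3, 0
6. Box (not p1 or not p3), 1
7. not p1 or not p3, 0
8. not p1 or not p3, 1
9. not p3, 0
Accessibility: 0R0, 0R1, 1R0, 1R1
Branch closes: p3 and not p3 both at 0.
All branches of the negation close; one closing branch shown above.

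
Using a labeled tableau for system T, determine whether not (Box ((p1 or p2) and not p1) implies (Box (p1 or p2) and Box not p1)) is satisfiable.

Unsatisfiable (every branch closes)

1. not (Box ((p1 or p2) and not p1) implies (Box (p1 or p2) and Box not p1)), u
2. Box ((p1 or p2) and not p1), u   [neg-implies-rule on 1]
3. not (Box (p1 or p2) and Box not p1), u   [neg-implies-rule on 1]
4. (p1 or p2) and not p1, u   [Box-rule on 2 via uRu]
5. p1 or p2, u   [and-rule on 4]
6. not p1, u   [and-rule on 4]
7. not Box (p1 or p2), u   [neg-and-rule on 3 (branches; this branch)]
8. p2, u   [or-rule on 5 (branches; this branch)]
9. not (p1 or p2), v   [neg-Box-rule on 7: fresh world v, uRv]
10. not p1, v   [neg-or-rule on 9]
11. not p2, v   [neg-or-rule on 9]
12. (p1 or p2) and not p1, v   [Box-rule on 2 via uRv]
13. p1 or p2, v   [and-rule on 12]
14. p2, v   [or-rule on 13 (branches; this branch)]
Accessibility: uRu, uRv, vRv
Branch closes: p2 and not p2 both at v.
Every branch closes; the branch above is one of them.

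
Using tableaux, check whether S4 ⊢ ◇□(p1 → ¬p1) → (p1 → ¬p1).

Not valid

Tableau for the negation ¬(◇□(p1 → ¬p1) → (p1 → ¬p1)):
1. ¬(◇□(p1 → ¬p1) → (p1 → ¬p1)), w0
2. ◇□(p1 → ¬p1), w0
3. ¬(p1 → ¬p1), w0
4. p1, w0
5. □(p1 → ¬p1), w1
6. p1 → ¬p1, w1
7. ¬p1, w1
Accessibility: w0Rw0, w0Rw1, w1Rw1
The negation has an open branch (countermodel exists).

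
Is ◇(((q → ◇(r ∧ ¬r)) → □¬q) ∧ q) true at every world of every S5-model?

Tableau for the negation ¬◇(((q → ◇(r ∧ ¬r)) → □¬q) ∧ q):
1. ¬◇(((q → ◇(r ∧ ¬r)) → □¬q) ∧ q), w0
2. ¬(((q → ◇(r ∧ ¬r)) → □¬q) ∧ q), w0   [¬◇-rule on 1 via w0Rw0]
3. ¬q, w0   [¬∧-rule on 2 (branches; this branch)]
Accessibility: w0Rw0
The negation has an open branch (countermodel exists).

Not valid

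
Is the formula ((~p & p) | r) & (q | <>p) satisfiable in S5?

1. ((~p & p) | r) & (q | <>p), w0
2. (~p & p) | r, w0   [&-rule on 1]
3. q | <>p, w0   [&-rule on 1]
4. r, w0   [|-rule on 2 (branches; this branch)]
5. <>p, w0   [|-rule on 3 (branches; this branch)]
6. p, w1   [<>-rule on 5: fresh world w1, w0Rw1]
Accessibility: w0Rw0, w0Rw1, w1Rw0, w1Rw1

Yes, satisfiable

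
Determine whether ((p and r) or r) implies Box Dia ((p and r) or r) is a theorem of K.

Not valid

Tableau for the negation not (((p and r) or r) implies Box Dia ((p and r) or r)):
1. not (((p and r) or r) implies Box Dia ((p and r) or r)), u
2. (p and r) or r, u   [neg-implies-rule on 1]
3. not Box Dia ((p and r) or r), u   [neg-implies-rule on 1]
4. r, u   [or-rule on 2 (branches; this branch)]
5. not Dia ((p and r) or r), v   [neg-Box-rule on 3: fresh world v, uRv]
Accessibility: uRv
The negation has an open branch (countermodel exists).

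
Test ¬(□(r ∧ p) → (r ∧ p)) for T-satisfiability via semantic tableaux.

1. ¬(□(r ∧ p) → (r ∧ p)), u
2. □(r ∧ p), u
3. ¬(r ∧ p), u
4. r ∧ p, u
5. r, u
6. p, u
7. ¬p, u
Accessibility: uRu
Branch closes: p and ¬p both at u.
All branches of the tableau close; one closing branch shown above.

No, unsatisfiable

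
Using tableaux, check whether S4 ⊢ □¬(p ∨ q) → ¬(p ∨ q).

Tableau for the negation ¬(□¬(p ∨ q) → ¬(p ∨ q)):
1. ¬(□¬(p ∨ q) → ¬(p ∨ q)), w0
2. □¬(p ∨ q), w0   [¬→-rule on 1]
3. p ∨ q, w0   [¬→-rule on 1]
4. ¬(p ∨ q), w0   [□-rule on 2 via w0Rw0]
5. ¬p, w0   [¬∨-rule on 4]
6. ¬q, w0   [¬∨-rule on 4]
7. q, w0   [∨-rule on 3 (branches; this branch)]
Accessibility: w0Rw0
Branch closes: q and ¬q both at w0.
Every branch of the negation's tableau closes; the branch above is one of them.

Valid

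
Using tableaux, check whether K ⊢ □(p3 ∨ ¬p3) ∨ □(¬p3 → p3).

Tableau for the negation ¬(□(p3 ∨ ¬p3) ∨ □(¬p3 → p3)):
1. ¬(□(p3 ∨ ¬p3) ∨ □(¬p3 → p3)), w0
2. ¬□(p3 ∨ ¬p3), w0
3. ¬□(¬p3 → p3), w0
4. ¬(p3 ∨ ¬p3), w1
5. ¬p3, w1
6. p3, w1
Accessibility: w0Rw1
Branch closes: p3 and ¬p3 both at w1.
Every branch of the negation's tableau closes; the branch above is one of them.

Valid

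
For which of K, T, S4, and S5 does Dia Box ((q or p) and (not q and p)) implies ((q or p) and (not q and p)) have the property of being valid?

S5-tableau for the negation not (Dia Box ((q or p) and (not q and p)) implies ((q or p) and (not q and p))):
1. not (Dia Box ((q or p) and (not q and p)) implies ((q or p) and (not q and p))), 0
2. Dia Box ((q or p) and (not q and p)), 0
3. not ((q or p) and (not q and p)), 0
4. not (not q and p), 0
5. not p, 0
6. Box ((q or p) and (not q and p)), 1
7. (q or p) and (not q and p), 0
8. q or p, 0
9. not q and p, 0
10. not q, 0
11. p, 0
Accessibility: 0R0, 0R1, 1R0, 1R1
Branch closes: p and not p both at 0.
Every branch closes (one shown): valid in S5.
S4-tableau for the negation not (Dia Box ((q or p) and (not q and p)) implies ((q or p) and (not q and p))):
1. not (Dia Box ((q or p) and (not q and p)) implies ((q or p) and (not q and p))), 0
2. Dia Box ((q or p) and (not q and p)), 0
3. not ((q or p) and (not q and p)), 0
4. not (not q and p), 0
5. not p, 0
6. Box ((q or p) and (not q and p)), 1
7. (q or p) and (not q and p), 1
8. q or p, 1
9. not q and p, 1
10. not q, 1
11. p, 1
Accessibility: 0R0, 0R1, 1R1
Complete open branch: countermodel on an S4-frame, so not valid in S4, nor in K, T (the same frame is also a K-frame and a T-frame).

S5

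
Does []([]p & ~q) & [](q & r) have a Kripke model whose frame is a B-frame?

1. []([]p & ~q) & [](q & r), w0
2. []([]p & ~q), w0
3. [](q & r), w0
4. []p & ~q, w0
5. []p, w0
6. ~q, w0
7. q & r, w0
8. q, w0
9. r, w0
Accessibility: w0Rw0
Branch closes: q and ~q both at w0.
(One branch shown.) All branches close.

Unsatisfiable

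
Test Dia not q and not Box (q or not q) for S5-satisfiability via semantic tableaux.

1. Dia not q and not Box (q or not q), u
2. Dia not q, u
3. not Box (q or not q), u
4. not q, v
5. not (q or not q), w
6. not q, w
7. q, w
Accessibility: uRu, uRv, uRw, vRu, vRv, vRw, wRu, wRv, wRw
Branch closes: q and not q both at w.
All branches of the tableau close; one closing branch shown above.

Unsatisfiable (every branch closes)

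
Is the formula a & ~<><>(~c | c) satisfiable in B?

No, unsatisfiable

1. a & ~<><>(~c | c), u
2. a, u
3. ~<><>(~c | c), u
4. ~<>(~c | c), u
5. ~(~c | c), u
6. c, u
7. ~c, u
Accessibility: uRu
Branch closes: c and ~c both at u.
(One branch shown.) All branches close.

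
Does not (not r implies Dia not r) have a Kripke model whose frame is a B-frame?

Unsatisfiable (every branch closes)

1. not (not r implies Dia not r), 0
2. not r, 0
3. not Dia not r, 0
4. r, 0
Accessibility: 0R0
Branch closes: r and not r both at 0.
Every branch closes; the branch above is one of them.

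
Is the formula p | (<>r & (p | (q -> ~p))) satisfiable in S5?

1. p | (<>r & (p | (q -> ~p))), u
2. <>r & (p | (q -> ~p)), u
3. <>r, u
4. p | (q -> ~p), u
5. q -> ~p, u
6. ~p, u
7. r, v
Accessibility: uRu, uRv, vRu, vRv

Satisfiable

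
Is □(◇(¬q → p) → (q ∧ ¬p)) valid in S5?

Tableau for the negation ¬□(◇(¬q → p) → (q ∧ ¬p)):
1. ¬□(◇(¬q → p) → (q ∧ ¬p)), u
2. ¬(◇(¬q → p) → (q ∧ ¬p)), v
3. ◇(¬q → p), v
4. ¬(q ∧ ¬p), v
5. p, v
6. ¬q → p, w
7. p, w
Accessibility: uRu, uRv, uRw, vRu, vRv, vRw, wRu, wRv, wRw
The negation has an open branch (countermodel exists).

Invalid (countermodel exists)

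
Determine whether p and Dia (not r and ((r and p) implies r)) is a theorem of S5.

Invalid (countermodel exists)

Tableau for the negation not (p and Dia (not r and ((r and p) implies r))):
1. not (p and Dia (not r and ((r and p) implies r))), u
2. not Dia (not r and ((r and p) implies r)), u
3. not (not r and ((r and p) implies r)), u
4. r, u
Accessibility: uRu
The negation has an open branch (countermodel exists).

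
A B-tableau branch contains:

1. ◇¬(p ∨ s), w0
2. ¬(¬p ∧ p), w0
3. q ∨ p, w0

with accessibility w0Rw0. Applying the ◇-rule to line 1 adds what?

a fresh world w1 with w0Rw1, and ¬(p ∨ s) at w1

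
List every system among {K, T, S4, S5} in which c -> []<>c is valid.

S4-tableau for the negation ~(c -> []<>c):
1. ~(c -> []<>c), w0
2. c, w0
3. ~[]<>c, w0
4. ~<>c, w1
5. ~c, w1
Accessibility: w0Rw0, w0Rw1, w1Rw1
Complete open branch: countermodel on an S4-frame, so not valid in S4, nor in K, T (the same frame is also a K-frame and a T-frame).
S5-tableau for the negation ~(c -> []<>c):
1. ~(c -> []<>c), w0
2. c, w0
3. ~[]<>c, w0
4. ~<>c, w1
5. ~c, w0
Accessibility: w0Rw0, w0Rw1, w1Rw0, w1Rw1
Branch closes: c and ~c both at w0.
Every branch closes (one shown): valid in S5.

S5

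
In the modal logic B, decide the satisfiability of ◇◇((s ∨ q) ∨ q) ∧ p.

Yes, satisfiable

1. ◇◇((s ∨ q) ∨ q) ∧ p, 0
2. ◇◇((s ∨ q) ∨ q), 0
3. p, 0
4. ◇((s ∨ q) ∨ q), 1
5. (s ∨ q) ∨ q, 2
6. q, 2
Accessibility: 0R0, 0R1, 1R0, 1R1, 1R2, 2R1, 2R2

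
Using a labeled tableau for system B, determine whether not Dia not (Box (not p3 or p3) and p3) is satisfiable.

1. not Dia not (Box (not p3 or p3) and p3), w0
2. Box (not p3 or p3) and p3, w0
3. Box (not p3 or p3), w0
4. p3, w0
5. not p3 or p3, w0
Accessibility: w0Rw0

Satisfiable (open branch found)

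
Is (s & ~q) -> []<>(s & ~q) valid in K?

No, not valid

Tableau for the negation ~((s & ~q) -> []<>(s & ~q)):
1. ~((s & ~q) -> []<>(s & ~q)), u
2. s & ~q, u
3. ~[]<>(s & ~q), u
4. s, u
5. ~q, u
6. ~<>(s & ~q), v
Accessibility: uRv
The negation has an open branch (countermodel exists).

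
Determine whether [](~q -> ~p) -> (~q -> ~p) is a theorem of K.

Tableau for the negation ~([](~q -> ~p) -> (~q -> ~p)):
1. ~([](~q -> ~p) -> (~q -> ~p)), 0
2. [](~q -> ~p), 0
3. ~(~q -> ~p), 0
4. ~q, 0
5. p, 0
The negation has an open branch (countermodel exists).

No, not valid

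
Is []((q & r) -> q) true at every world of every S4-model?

Valid in S4

Tableau for the negation ~[]((q & r) -> q):
1. ~[]((q & r) -> q), w0
2. ~((q & r) -> q), w1
3. q & r, w1
4. ~q, w1
5. q, w1
6. r, w1
Accessibility: w0Rw0, w0Rw1, w1Rw1
Branch closes: q and ~q both at w1.
All branches of the negation close; one closing branch shown above.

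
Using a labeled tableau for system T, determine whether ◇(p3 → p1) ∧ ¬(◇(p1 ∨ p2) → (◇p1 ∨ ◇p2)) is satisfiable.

Unsatisfiable

1. ◇(p3 → p1) ∧ ¬(◇(p1 ∨ p2) → (◇p1 ∨ ◇p2)), 0
2. ◇(p3 → p1), 0
3. ¬(◇(p1 ∨ p2) → (◇p1 ∨ ◇p2)), 0
4. ◇(p1 ∨ p2), 0
5. ¬(◇p1 ∨ ◇p2), 0
6. ¬◇p1, 0
7. ¬◇p2, 0
8. ¬p1, 0
9. ¬p2, 0
10. p3 → p1, 1
11. ¬p1, 1
12. ¬p2, 1
13. ¬p3, 1
14. p1 ∨ p2, 2
15. ¬p1, 2
16. ¬p2, 2
17. p2, 2
Accessibility: 0R0, 0R1, 0R2, 1R1, 2R2
Branch closes: p2 and ¬p2 both at 2.
(One branch shown.) All branches close.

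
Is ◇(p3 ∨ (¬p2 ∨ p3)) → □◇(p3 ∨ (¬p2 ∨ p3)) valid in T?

Not valid

Tableau for the negation ¬(◇(p3 ∨ (¬p2 ∨ p3)) → □◇(p3 ∨ (¬p2 ∨ p3))):
1. ¬(◇(p3 ∨ (¬p2 ∨ p3)) → □◇(p3 ∨ (¬p2 ∨ p3))), w0
2. ◇(p3 ∨ (¬p2 ∨ p3)), w0
3. ¬□◇(p3 ∨ (¬p2 ∨ p3)), w0
4. p3 ∨ (¬p2 ∨ p3), w1
5. ¬p2 ∨ p3, w1
6. p3, w1
7. ¬◇(p3 ∨ (¬p2 ∨ p3)), w2
8. ¬(p3 ∨ (¬p2 ∨ p3)), w2
9. ¬p3, w2
10. ¬(¬p2 ∨ p3), w2
11. p2, w2
Accessibility: w0Rw0, w0Rw1, w0Rw2, w1Rw1, w2Rw2
The negation has an open branch (countermodel exists).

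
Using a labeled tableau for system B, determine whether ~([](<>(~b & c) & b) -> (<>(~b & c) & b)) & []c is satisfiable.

1. ~([](<>(~b & c) & b) -> (<>(~b & c) & b)) & []c, 0
2. ~([](<>(~b & c) & b) -> (<>(~b & c) & b)), 0   [&-rule on 1]
3. []c, 0   [&-rule on 1]
4. [](<>(~b & c) & b), 0   [~->-rule on 2]
5. ~(<>(~b & c) & b), 0   [~->-rule on 2]
6. c, 0   [[]-rule on 3 via 0R0]
7. <>(~b & c) & b, 0   [[]-rule on 4 via 0R0]
8. <>(~b & c), 0   [&-rule on 7]
9. b, 0   [&-rule on 7]
10. ~<>(~b & c), 0   [~&-rule on 5 (branches; this branch)]
11. ~(~b & c), 0   [~<>-rule on 10 via 0R0]
12. ~b & c, 1   [<>-rule on 8: fresh world 1, 0R1]
13. ~b, 1   [&-rule on 12]
14. c, 1   [&-rule on 12]
15. <>(~b & c) & b, 1   [[]-rule on 4 via 0R1]
16. <>(~b & c), 1   [&-rule on 15]
17. b, 1   [&-rule on 15]
Accessibility: 0R0, 0R1, 1R0, 1R1
Branch closes: b and ~b both at 1.
Every branch closes; the branch above is one of them.

Unsatisfiable (every branch closes)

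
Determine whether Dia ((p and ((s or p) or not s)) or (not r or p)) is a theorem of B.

No, not valid

Tableau for the negation not Dia ((p and ((s or p) or not s)) or (not r or p)):
1. not Dia ((p and ((s or p) or not s)) or (not r or p)), u
2. not ((p and ((s or p) or not s)) or (not r or p)), u   [neg-Dia-rule on 1 via uRu]
3. not (p and ((s or p) or not s)), u   [neg-or-rule on 2]
4. not (not r or p), u   [neg-or-rule on 2]
5. r, u   [neg-or-rule on 4]
6. not p, u   [neg-or-rule on 4]
Accessibility: uRu
The negation has an open branch (countermodel exists).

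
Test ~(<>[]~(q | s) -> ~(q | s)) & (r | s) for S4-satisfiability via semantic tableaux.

Yes, satisfiable

1. ~(<>[]~(q | s) -> ~(q | s)) & (r | s), 0
2. ~(<>[]~(q | s) -> ~(q | s)), 0
3. r | s, 0
4. <>[]~(q | s), 0
5. q | s, 0
6. s, 0
7. []~(q | s), 1
8. ~(q | s), 1
9. ~q, 1
10. ~s, 1
Accessibility: 0R0, 0R1, 1R1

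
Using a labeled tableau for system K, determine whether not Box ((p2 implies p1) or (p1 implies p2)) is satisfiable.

1. not Box ((p2 implies p1) or (p1 implies p2)), 0
2. not ((p2 implies p1) or (p1 implies p2)), 1
3. not (p2 implies p1), 1
4. not (p1 implies p2), 1
5. p2, 1
6. not p1, 1
7. p1, 1
8. not p2, 1
Accessibility: 0R1
Branch closes: p1 and not p1 both at 1.
Every branch closes; the branch above is one of them.

No, unsatisfiable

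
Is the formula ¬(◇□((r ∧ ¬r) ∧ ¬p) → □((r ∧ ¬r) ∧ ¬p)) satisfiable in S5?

Unsatisfiable

1. ¬(◇□((r ∧ ¬r) ∧ ¬p) → □((r ∧ ¬r) ∧ ¬p)), w0
2. ◇□((r ∧ ¬r) ∧ ¬p), w0
3. ¬□((r ∧ ¬r) ∧ ¬p), w0
4. □((r ∧ ¬r) ∧ ¬p), w1
5. (r ∧ ¬r) ∧ ¬p, w0
6. r ∧ ¬r, w0
7. ¬p, w0
8. r, w0
9. ¬r, w0
Accessibility: w0Rw0, w0Rw1, w1Rw0, w1Rw1
Branch closes: r and ¬r both at w0.
(One branch shown.) All branches close.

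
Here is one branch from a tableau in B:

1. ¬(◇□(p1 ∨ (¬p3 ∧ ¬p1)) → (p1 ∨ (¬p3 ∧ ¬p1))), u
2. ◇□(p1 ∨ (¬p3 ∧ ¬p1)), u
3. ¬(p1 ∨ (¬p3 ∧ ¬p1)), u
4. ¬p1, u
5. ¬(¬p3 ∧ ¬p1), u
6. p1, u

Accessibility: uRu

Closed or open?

Both p1 and ¬p1 appear at u.

Yes, closed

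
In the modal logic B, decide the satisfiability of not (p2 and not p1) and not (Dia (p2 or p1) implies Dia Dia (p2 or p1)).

No, unsatisfiable

1. not (p2 and not p1) and not (Dia (p2 or p1) implies Dia Dia (p2 or p1)), u
2. not (p2 and not p1), u   [and-rule on 1]
3. not (Dia (p2 or p1) implies Dia Dia (p2 or p1)), u   [and-rule on 1]
4. Dia (p2 or p1), u   [neg-implies-rule on 3]
5. not Dia Dia (p2 or p1), u   [neg-implies-rule on 3]
6. not Dia (p2 or p1), u   [neg-Dia-rule on 5 via uRu]
7. not (p2 or p1), u   [neg-Dia-rule on 6 via uRu]
8. not p2, u   [neg-or-rule on 7]
9. not p1, u   [neg-or-rule on 7]
10. p2 or p1, v   [Dia-rule on 4: fresh world v, uRv]
11. not Dia (p2 or p1), v   [neg-Dia-rule on 5 via uRv]
12. not (p2 or p1), v   [neg-Dia-rule on 6 via uRv]
13. not p2, v   [neg-or-rule on 12]
14. not p1, v   [neg-or-rule on 12]
15. p1, v   [or-rule on 10 (branches; this branch)]
Accessibility: uRu, uRv, vRu, vRv
Branch closes: p1 and not p1 both at v.
All branches of the tableau close; one closing branch shown above.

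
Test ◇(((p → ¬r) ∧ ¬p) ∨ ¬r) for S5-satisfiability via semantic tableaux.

Satisfiable

1. ◇(((p → ¬r) ∧ ¬p) ∨ ¬r), 0
2. ((p → ¬r) ∧ ¬p) ∨ ¬r, 1
3. ¬r, 1
Accessibility: 0R0, 0R1, 1R0, 1R1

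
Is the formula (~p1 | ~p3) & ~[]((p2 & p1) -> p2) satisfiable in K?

Unsatisfiable

1. (~p1 | ~p3) & ~[]((p2 & p1) -> p2), 0
2. ~p1 | ~p3, 0   [&-rule on 1]
3. ~[]((p2 & p1) -> p2), 0   [&-rule on 1]
4. ~p3, 0   [|-rule on 2 (branches; this branch)]
5. ~((p2 & p1) -> p2), 1   [~[]-rule on 3: fresh world 1, 0R1]
6. p2 & p1, 1   [~->-rule on 5]
7. ~p2, 1   [~->-rule on 5]
8. p2, 1   [&-rule on 6]
9. p1, 1   [&-rule on 6]
Accessibility: 0R1
Branch closes: p2 and ~p2 both at 1.
(One branch shown.) All branches close.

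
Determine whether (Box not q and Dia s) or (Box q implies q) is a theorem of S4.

Tableau for the negation not ((Box not q and Dia s) or (Box q implies q)):
1. not ((Box not q and Dia s) or (Box q implies q)), 0
2. not (Box not q and Dia s), 0   [neg-or-rule on 1]
3. not (Box q implies q), 0   [neg-or-rule on 1]
4. Box q, 0   [neg-implies-rule on 3]
5. not q, 0   [neg-implies-rule on 3]
6. q, 0   [Box-rule on 4 via 0R0]
Accessibility: 0R0
Branch closes: q and not q both at 0.
Every branch of the negation's tableau closes; the branch above is one of them.

Valid in S4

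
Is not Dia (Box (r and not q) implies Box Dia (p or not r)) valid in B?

No, not valid

Tableau for the negation Dia (Box (r and not q) implies Box Dia (p or not r)):
1. Dia (Box (r and not q) implies Box Dia (p or not r)), u
2. Box (r and not q) implies Box Dia (p or not r), v
3. Box Dia (p or not r), v
4. Dia (p or not r), u
5. Dia (p or not r), v
6. p or not r, w
7. not r, w
8. p or not r, x
9. Dia (p or not r), x
10. not r, x
11. p or not r, y
12. not r, y
Accessibility: uRu, uRv, uRw, vRu, vRv, vRx, wRu, wRw, xRv, xRx, xRy, yRx, yRy
The negation has an open branch (countermodel exists).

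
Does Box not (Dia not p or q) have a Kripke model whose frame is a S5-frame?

1. Box not (Dia not p or q), 0
2. not (Dia not p or q), 0
3. not Dia not p, 0
4. not q, 0
5. p, 0
Accessibility: 0R0

Yes, satisfiable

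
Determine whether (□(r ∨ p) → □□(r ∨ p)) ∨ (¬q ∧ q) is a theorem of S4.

Tableau for the negation ¬((□(r ∨ p) → □□(r ∨ p)) ∨ (¬q ∧ q)):
1. ¬((□(r ∨ p) → □□(r ∨ p)) ∨ (¬q ∧ q)), w0
2. ¬(□(r ∨ p) → □□(r ∨ p)), w0
3. ¬(¬q ∧ q), w0
4. □(r ∨ p), w0
5. ¬□□(r ∨ p), w0
6. r ∨ p, w0
7. ¬q, w0
8. p, w0
9. ¬□(r ∨ p), w1
10. r ∨ p, w1
11. p, w1
12. ¬(r ∨ p), w2
13. ¬r, w2
14. ¬p, w2
15. r ∨ p, w2
16. p, w2
Accessibility: w0Rw0, w0Rw1, w0Rw2, w1Rw1, w1Rw2, w2Rw2
Branch closes: p and ¬p both at w2.
Every branch of the negation's tableau closes; the branch above is one of them.

Yes, valid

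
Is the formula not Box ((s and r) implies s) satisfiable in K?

No, unsatisfiable

1. not Box ((s and r) implies s), w0
2. not ((s and r) implies s), w1
3. s and r, w1
4. not s, w1
5. s, w1
6. r, w1
Accessibility: w0Rw1
Branch closes: s and not s both at w1.
Every branch closes; the branch above is one of them.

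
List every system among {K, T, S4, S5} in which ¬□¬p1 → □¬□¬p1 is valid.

S4-tableau for the negation ¬(¬□¬p1 → □¬□¬p1):
1. ¬(¬□¬p1 → □¬□¬p1), u
2. ¬□¬p1, u   [¬→-rule on 1]
3. ¬□¬□¬p1, u   [¬→-rule on 1]
4. p1, v   [¬□-rule on 2: fresh world v, uRv]
5. □¬p1, w   [¬□-rule on 3: fresh world w, uRw]
6. ¬p1, w   [□-rule on 5 via wRw]
Accessibility: uRu, uRv, uRw, vRv, wRw
Complete open branch: countermodel on an S4-frame, so not valid in S4, nor in K, T (the same frame is also a K-frame and a T-frame).
S5-tableau for the negation ¬(¬□¬p1 → □¬□¬p1):
1. ¬(¬□¬p1 → □¬□¬p1), u
2. ¬□¬p1, u   [¬→-rule on 1]
3. ¬□¬□¬p1, u   [¬→-rule on 1]
4. p1, v   [¬□-rule on 2: fresh world v, uRv]
5. □¬p1, w   [¬□-rule on 3: fresh world w, uRw]
6. ¬p1, u   [□-rule on 5 via wRu]
7. ¬p1, v   [□-rule on 5 via wRv]
Accessibility: uRu, uRv, uRw, vRu, vRv, vRw, wRu, wRv, wRw
Branch closes: p1 and ¬p1 both at v.
Every branch closes (one shown): valid in S5.

S5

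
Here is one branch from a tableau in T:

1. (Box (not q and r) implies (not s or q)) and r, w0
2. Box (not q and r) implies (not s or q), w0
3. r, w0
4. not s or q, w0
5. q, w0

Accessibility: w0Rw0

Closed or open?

No, open

No world carries both an atom and its negation.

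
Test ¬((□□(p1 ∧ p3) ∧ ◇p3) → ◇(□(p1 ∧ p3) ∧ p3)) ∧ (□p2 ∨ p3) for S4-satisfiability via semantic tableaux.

1. ¬((□□(p1 ∧ p3) ∧ ◇p3) → ◇(□(p1 ∧ p3) ∧ p3)) ∧ (□p2 ∨ p3), 0
2. ¬((□□(p1 ∧ p3) ∧ ◇p3) → ◇(□(p1 ∧ p3) ∧ p3)), 0
3. □p2 ∨ p3, 0
4. □□(p1 ∧ p3) ∧ ◇p3, 0
5. ¬◇(□(p1 ∧ p3) ∧ p3), 0
6. □□(p1 ∧ p3), 0
7. ◇p3, 0
8. ¬(□(p1 ∧ p3) ∧ p3), 0
9. □(p1 ∧ p3), 0
10. p1 ∧ p3, 0
11. p1, 0
12. p3, 0
13. □p2, 0
14. p2, 0
15. ¬□(p1 ∧ p3), 0
16. p3, 1
17. ¬(□(p1 ∧ p3) ∧ p3), 1
18. □(p1 ∧ p3), 1
19. p1 ∧ p3, 1
20. p1, 1
21. p2, 1
22. ¬□(p1 ∧ p3), 1
23. ¬(p1 ∧ p3), 2
24. ¬(□(p1 ∧ p3) ∧ p3), 2
25. □(p1 ∧ p3), 2
26. p1 ∧ p3, 2
27. p1, 2
28. p3, 2
29. p2, 2
30. ¬p3, 2
Accessibility: 0R0, 0R1, 0R2, 1R1, 2R2
Branch closes: p3 and ¬p3 both at 2.
All branches of the tableau close; one closing branch shown above.

No, unsatisfiable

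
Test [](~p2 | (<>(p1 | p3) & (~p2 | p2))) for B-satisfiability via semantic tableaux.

1. [](~p2 | (<>(p1 | p3) & (~p2 | p2))), w0
2. ~p2 | (<>(p1 | p3) & (~p2 | p2)), w0
3. <>(p1 | p3) & (~p2 | p2), w0
4. <>(p1 | p3), w0
5. ~p2 | p2, w0
6. p2, w0
7. p1 | p3, w1
8. ~p2 | (<>(p1 | p3) & (~p2 | p2)), w1
9. p3, w1
10. <>(p1 | p3) & (~p2 | p2), w1
11. <>(p1 | p3), w1
12. ~p2 | p2, w1
13. p2, w1
14. p1 | p3, w2
15. p3, w2
Accessibility: w0Rw0, w0Rw1, w1Rw0, w1Rw1, w1Rw2, w2Rw1, w2Rw2

Satisfiable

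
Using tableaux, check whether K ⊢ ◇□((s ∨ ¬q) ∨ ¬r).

Invalid (countermodel exists)

Tableau for the negation ¬◇□((s ∨ ¬q) ∨ ¬r):
1. ¬◇□((s ∨ ¬q) ∨ ¬r), u
The negation has an open branch (countermodel exists).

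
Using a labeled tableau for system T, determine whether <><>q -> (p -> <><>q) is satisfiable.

Satisfiable

1. <><>q -> (p -> <><>q), u
2. p -> <><>q, u
3. <><>q, u
4. <>q, v
5. q, w
Accessibility: uRu, uRv, vRv, vRw, wRw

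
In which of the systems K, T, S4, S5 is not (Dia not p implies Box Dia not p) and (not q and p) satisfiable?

K, T, S4

S5-tableau for the formula:
1. not (Dia not p implies Box Dia not p) and (not q and p), 0
2. not (Dia not p implies Box Dia not p), 0   [and-rule on 1]
3. not q and p, 0   [and-rule on 1]
4. Dia not p, 0   [neg-implies-rule on 2]
5. not Box Dia not p, 0   [neg-implies-rule on 2]
6. not q, 0   [and-rule on 3]
7. p, 0   [and-rule on 3]
8. not p, 1   [Dia-rule on 4: fresh world 1, 0R1]
9. not Dia not p, 2   [neg-Box-rule on 5: fresh world 2, 0R2]
10. p, 1   [neg-Dia-rule on 9 via 2R1]
Accessibility: 0R0, 0R1, 0R2, 1R0, 1R1, 1R2, 2R0, 2R1, 2R2
Branch closes: p and not p both at 1.
Every branch closes (one shown): unsatisfiable in S5.
S4-tableau for the formula:
1. not (Dia not p implies Box Dia not p) and (not q and p), 0
2. not (Dia not p implies Box Dia not p), 0   [and-rule on 1]
3. not q and p, 0   [and-rule on 1]
4. Dia not p, 0   [neg-implies-rule on 2]
5. not Box Dia not p, 0   [neg-implies-rule on 2]
6. not q, 0   [and-rule on 3]
7. p, 0   [and-rule on 3]
8. not p, 1   [Dia-rule on 4: fresh world 1, 0R1]
9. not Dia not p, 2   [neg-Box-rule on 5: fresh world 2, 0R2]
10. p, 2   [neg-Dia-rule on 9 via 2R2]
Accessibility: 0R0, 0R1, 0R2, 1R1, 2R2
Complete open branch: satisfiable in S4, hence also in K, T (this S4-model is also a K-model and a T-model).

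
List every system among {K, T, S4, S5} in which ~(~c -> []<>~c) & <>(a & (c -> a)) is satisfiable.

K, T, S4

S4-tableau for the formula:
1. ~(~c -> []<>~c) & <>(a & (c -> a)), w0
2. ~(~c -> []<>~c), w0
3. <>(a & (c -> a)), w0
4. ~c, w0
5. ~[]<>~c, w0
6. a & (c -> a), w1
7. a, w1
8. c -> a, w1
9. ~<>~c, w2
10. c, w2
Accessibility: w0Rw0, w0Rw1, w0Rw2, w1Rw1, w2Rw2
Complete open branch: satisfiable in S4, hence also in K, T (this S4-model is also a K-model and a T-model).
S5-tableau for the formula:
1. ~(~c -> []<>~c) & <>(a & (c -> a)), w0
2. ~(~c -> []<>~c), w0
3. <>(a & (c -> a)), w0
4. ~c, w0
5. ~[]<>~c, w0
6. a & (c -> a), w1
7. a, w1
8. c -> a, w1
9. ~<>~c, w2
10. c, w0
Accessibility: w0Rw0, w0Rw1, w0Rw2, w1Rw0, w1Rw1, w1Rw2, w2Rw0, w2Rw1, w2Rw2
Branch closes: c and ~c both at w0.
Every branch closes (one shown): unsatisfiable in S5.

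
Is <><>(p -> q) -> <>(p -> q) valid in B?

No, not valid

Tableau for the negation ~(<><>(p -> q) -> <>(p -> q)):
1. ~(<><>(p -> q) -> <>(p -> q)), 0
2. <><>(p -> q), 0   [~->-rule on 1]
3. ~<>(p -> q), 0   [~->-rule on 1]
4. ~(p -> q), 0   [~<>-rule on 3 via 0R0]
5. p, 0   [~->-rule on 4]
6. ~q, 0   [~->-rule on 4]
7. <>(p -> q), 1   [<>-rule on 2: fresh world 1, 0R1]
8. ~(p -> q), 1   [~<>-rule on 3 via 0R1]
9. p, 1   [~->-rule on 8]
10. ~q, 1   [~->-rule on 8]
11. p -> q, 2   [<>-rule on 7: fresh world 2, 1R2]
12. q, 2   [->-rule on 11 (branches; this branch)]
Accessibility: 0R0, 0R1, 1R0, 1R1, 1R2, 2R1, 2R2
The negation has an open branch (countermodel exists).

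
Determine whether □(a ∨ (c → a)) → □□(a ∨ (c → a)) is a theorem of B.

No, not valid

Tableau for the negation ¬(□(a ∨ (c → a)) → □□(a ∨ (c → a))):
1. ¬(□(a ∨ (c → a)) → □□(a ∨ (c → a))), u
2. □(a ∨ (c → a)), u
3. ¬□□(a ∨ (c → a)), u
4. a ∨ (c → a), u
5. c → a, u
6. a, u
7. ¬□(a ∨ (c → a)), v
8. a ∨ (c → a), v
9. c → a, v
10. a, v
11. ¬(a ∨ (c → a)), w
12. ¬a, w
13. ¬(c → a), w
14. c, w
Accessibility: uRu, uRv, vRu, vRv, vRw, wRv, wRw
The negation has an open branch (countermodel exists).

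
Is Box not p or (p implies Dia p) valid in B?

Yes, valid

Tableau for the negation not (Box not p or (p implies Dia p)):
1. not (Box not p or (p implies Dia p)), u
2. not Box not p, u
3. not (p implies Dia p), u
4. p, u
5. not Dia p, u
6. not p, u
Accessibility: uRu
Branch closes: p and not p both at u.
Every branch of the negation's tableau closes; the branch above is one of them.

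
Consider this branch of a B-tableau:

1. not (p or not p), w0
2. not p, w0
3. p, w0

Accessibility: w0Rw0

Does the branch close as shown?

Both p and not p appear at w0.

Yes, closed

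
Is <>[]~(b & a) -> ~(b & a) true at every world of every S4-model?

Tableau for the negation ~(<>[]~(b & a) -> ~(b & a)):
1. ~(<>[]~(b & a) -> ~(b & a)), u
2. <>[]~(b & a), u   [~->-rule on 1]
3. b & a, u   [~->-rule on 1]
4. b, u   [&-rule on 3]
5. a, u   [&-rule on 3]
6. []~(b & a), v   [<>-rule on 2: fresh world v, uRv]
7. ~(b & a), v   [[]-rule on 6 via vRv]
8. ~a, v   [~&-rule on 7 (branches; this branch)]
Accessibility: uRu, uRv, vRv
The negation has an open branch (countermodel exists).

Not valid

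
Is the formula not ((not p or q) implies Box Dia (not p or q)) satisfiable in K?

1. not ((not p or q) implies Box Dia (not p or q)), u
2. not p or q, u
3. not Box Dia (not p or q), u
4. q, u
5. not Dia (not p or q), v
Accessibility: uRv

Yes, satisfiable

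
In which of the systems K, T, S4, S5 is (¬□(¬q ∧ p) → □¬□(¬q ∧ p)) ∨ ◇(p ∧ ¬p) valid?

S5

S4-tableau for the negation ¬((¬□(¬q ∧ p) → □¬□(¬q ∧ p)) ∨ ◇(p ∧ ¬p)):
1. ¬((¬□(¬q ∧ p) → □¬□(¬q ∧ p)) ∨ ◇(p ∧ ¬p)), w0
2. ¬(¬□(¬q ∧ p) → □¬□(¬q ∧ p)), w0   [¬∨-rule on 1]
3. ¬◇(p ∧ ¬p), w0   [¬∨-rule on 1]
4. ¬□(¬q ∧ p), w0   [¬→-rule on 2]
5. ¬□¬□(¬q ∧ p), w0   [¬→-rule on 2]
6. ¬(p ∧ ¬p), w0   [¬◇-rule on 3 via w0Rw0]
7. p, w0   [¬∧-rule on 6 (branches; this branch)]
8. ¬(¬q ∧ p), w1   [¬□-rule on 4: fresh world w1, w0Rw1]
9. ¬(p ∧ ¬p), w1   [¬◇-rule on 3 via w0Rw1]
10. ¬p, w1   [¬∧-rule on 8 (branches; this branch)]
11. □(¬q ∧ p), w2   [¬□-rule on 5: fresh world w2, w0Rw2]
12. ¬(p ∧ ¬p), w2   [¬◇-rule on 3 via w0Rw2]
13. ¬q ∧ p, w2   [□-rule on 11 via w2Rw2]
14. ¬q, w2   [∧-rule on 13]
15. p, w2   [∧-rule on 13]
Accessibility: w0Rw0, w0Rw1, w0Rw2, w1Rw1, w2Rw2
Complete open branch: countermodel on an S4-frame, so not valid in S4, nor in K, T (the same frame is also a K-frame and a T-frame).
S5-tableau for the negation ¬((¬□(¬q ∧ p) → □¬□(¬q ∧ p)) ∨ ◇(p ∧ ¬p)):
1. ¬((¬□(¬q ∧ p) → □¬□(¬q ∧ p)) ∨ ◇(p ∧ ¬p)), w0
2. ¬(¬□(¬q ∧ p) → □¬□(¬q ∧ p)), w0   [¬∨-rule on 1]
3. ¬◇(p ∧ ¬p), w0   [¬∨-rule on 1]
4. ¬□(¬q ∧ p), w0   [¬→-rule on 2]
5. ¬□¬□(¬q ∧ p), w0   [¬→-rule on 2]
6. ¬(p ∧ ¬p), w0   [¬◇-rule on 3 via w0Rw0]
7. p, w0   [¬∧-rule on 6 (branches; this branch)]
8. ¬(¬q ∧ p), w1   [¬□-rule on 4: fresh world w1, w0Rw1]
9. ¬(p ∧ ¬p), w1   [¬◇-rule on 3 via w0Rw1]
10. ¬p, w1   [¬∧-rule on 8 (branches; this branch)]
11. □(¬q ∧ p), w2   [¬□-rule on 5: fresh world w2, w0Rw2]
12. ¬(p ∧ ¬p), w2   [¬◇-rule on 3 via w0Rw2]
13. ¬q ∧ p, w0   [□-rule on 11 via w2Rw0]
14. ¬q, w0   [∧-rule on 13]
15. ¬q ∧ p, w1   [□-rule on 11 via w2Rw1]
16. ¬q, w1   [∧-rule on 15]
17. p, w1   [∧-rule on 15]
Accessibility: w0Rw0, w0Rw1, w0Rw2, w1Rw0, w1Rw1, w1Rw2, w2Rw0, w2Rw1, w2Rw2
Branch closes: p and ¬p both at w1.
Every branch closes (one shown): valid in S5.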